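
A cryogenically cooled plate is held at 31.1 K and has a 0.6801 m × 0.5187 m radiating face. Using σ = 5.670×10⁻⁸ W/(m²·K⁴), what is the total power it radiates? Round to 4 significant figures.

P ≈ 0.01871 W

Area A = 0.6801 × 0.5187 = 0.352768 m².
P = σAT⁴ = 5.670×10⁻⁸ × 0.352768 × (31.1)⁴ = 0.01871 W.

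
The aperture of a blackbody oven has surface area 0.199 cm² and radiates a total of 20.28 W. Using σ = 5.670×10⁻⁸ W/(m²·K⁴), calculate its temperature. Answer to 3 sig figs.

T ≈ 2.06×10³ K

Area A = 0.199 cm² = 1.99×10⁻⁵ m².
P = σAT⁴ ⇒ T = (P/(σA))^(1/4) = (20.28/(5.670×10⁻⁸×1.99×10⁻⁵))^(1/4) = 2.06×10³ K.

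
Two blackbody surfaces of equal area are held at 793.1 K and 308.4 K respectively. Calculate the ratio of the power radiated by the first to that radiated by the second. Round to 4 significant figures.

With equal areas, P₁/P₂ = (T₁/T₂)⁴ = (793.1/308.4)⁴ = 43.74.

P₁/P₂ ≈ 43.74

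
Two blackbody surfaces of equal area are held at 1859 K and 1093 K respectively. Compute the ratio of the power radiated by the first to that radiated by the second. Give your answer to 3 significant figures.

P₁/P₂ ≈ 8.37

With equal areas, P₁/P₂ = (T₁/T₂)⁴ = (1859/1093)⁴ = 8.37.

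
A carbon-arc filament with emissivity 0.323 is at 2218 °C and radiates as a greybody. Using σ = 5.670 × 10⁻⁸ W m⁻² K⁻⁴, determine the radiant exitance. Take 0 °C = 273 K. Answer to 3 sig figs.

I ≈ 7.05×10⁵ W/m²

T = 2218 °C + 273 = 2491 K.
Stefan–Boltzmann: I = εσT⁴ = 0.323 × 5.670×10⁻⁸ × (2491)⁴ = 7.05×10⁵ W/m².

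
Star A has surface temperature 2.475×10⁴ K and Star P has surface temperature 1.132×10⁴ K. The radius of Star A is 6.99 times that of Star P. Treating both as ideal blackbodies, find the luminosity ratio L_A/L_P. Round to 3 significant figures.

L ∝ R²T⁴, so L_A/L_P = (R_A/R_P)²(T_A/T_P)⁴ = (6.99)² × (2.475×10⁴/1.132×10⁴)⁴ = 48.8601 × 22.8515 = 1.12×10³.

L_A/L_P ≈ 1.12×10³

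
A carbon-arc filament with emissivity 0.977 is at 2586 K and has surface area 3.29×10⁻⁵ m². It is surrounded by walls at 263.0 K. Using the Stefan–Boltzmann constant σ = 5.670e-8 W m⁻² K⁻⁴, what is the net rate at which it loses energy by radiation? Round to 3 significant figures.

Area A = 3.29×10⁻⁵ m².
Net radiated power P_net = εσA(T⁴ − T₀⁴) = 0.977×5.670×10⁻⁸×3.29×10⁻⁵×(2586⁴ − 263.0⁴).
T⁴ − T₀⁴ = 4.47213×10¹³ − 4.78435×10⁹ = 4.47165×10¹³ K⁴, so P_net = 81.5 W.

Net loss ≈ 81.5 W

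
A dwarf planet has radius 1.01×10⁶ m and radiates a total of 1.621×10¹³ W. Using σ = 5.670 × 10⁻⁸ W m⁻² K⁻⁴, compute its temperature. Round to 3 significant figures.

T ≈ 68.7 K

Surface area A = 4πR² = 4π(1.01×10⁶ m)² = 1.28190×10¹³ m².
P = σAT⁴ ⇒ T = (P/(σA))^(1/4) = (1.621×10¹³/(5.670×10⁻⁸×1.28190×10¹³))^(1/4) = 68.7 K.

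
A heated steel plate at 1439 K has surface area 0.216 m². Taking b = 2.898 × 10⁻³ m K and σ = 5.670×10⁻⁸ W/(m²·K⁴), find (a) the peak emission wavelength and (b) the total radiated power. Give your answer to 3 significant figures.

(a) λ_max = b/T = 2.898×10⁻³/1439 = 2.014×10⁻⁶ m = 2.01×10³ nm.
Area A = 0.216 m².
(b) P = σAT⁴ = 5.670×10⁻⁸×0.216×(1439)⁴ = 5.25×10⁴ W.

λ_max ≈ 2.01×10³ nm; P ≈ 5.25×10⁴ W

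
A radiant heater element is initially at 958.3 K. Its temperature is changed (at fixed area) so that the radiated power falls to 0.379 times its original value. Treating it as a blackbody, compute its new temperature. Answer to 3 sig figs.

P ∝ T⁴, so T₂/T₁ = (P₂/P₁)^(1/4) = (0.379)^(1/4) = 0.784621.
T₂ = 958.3 × 0.784621 = 752 K.

T₂ ≈ 752 K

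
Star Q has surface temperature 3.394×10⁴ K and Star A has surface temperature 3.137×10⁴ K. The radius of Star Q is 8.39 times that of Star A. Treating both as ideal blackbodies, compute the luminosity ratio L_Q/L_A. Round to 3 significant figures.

L ∝ R²T⁴, so L_Q/L_A = (R_Q/R_A)²(T_Q/T_A)⁴ = (8.39)² × (3.394×10⁴/3.137×10⁴)⁴ = 70.3921 × 1.37022 = 96.5.

L_Q/L_A ≈ 96.5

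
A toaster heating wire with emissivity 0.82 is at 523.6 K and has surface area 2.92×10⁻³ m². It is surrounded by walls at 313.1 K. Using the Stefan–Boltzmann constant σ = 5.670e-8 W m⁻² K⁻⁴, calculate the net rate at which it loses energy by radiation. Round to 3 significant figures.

Area A = 2.92×10⁻³ m².
Net radiated power P_net = εσA(T⁴ − T₀⁴) = 0.82×5.670×10⁻⁸×2.92×10⁻³×(523.6⁴ − 313.1⁴).
T⁴ − T₀⁴ = 7.51620×10¹⁰ − 9.61020×10⁹ = 6.55518×10¹⁰ K⁴, so P_net = 8.90 W.

Net loss ≈ 8.90 W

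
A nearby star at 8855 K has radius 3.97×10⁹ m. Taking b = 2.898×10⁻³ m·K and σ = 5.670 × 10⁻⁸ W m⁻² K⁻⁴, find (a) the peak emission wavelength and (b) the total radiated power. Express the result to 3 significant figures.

(a) λ_max = b/T = 2.898×10⁻³/8855 = 3.273×10⁻⁷ m = 0.327 μm.
Surface area A = 4πR² = 4π(3.97×10⁹ m)² = 1.98057×10²⁰ m².
(b) P = σAT⁴ = 5.670×10⁻⁸×1.98057×10²⁰×(8855)⁴ = 6.90×10²⁸ W.

λ_max ≈ 0.327 μm; P ≈ 6.90×10²⁸ W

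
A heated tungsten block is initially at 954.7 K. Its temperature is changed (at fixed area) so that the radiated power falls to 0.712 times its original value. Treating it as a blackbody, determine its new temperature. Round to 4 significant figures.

P ∝ T⁴, so T₂/T₁ = (P₂/P₁)^(1/4) = (0.712)^(1/4) = 0.918586.
T₂ = 954.7 × 0.918586 = 877.0 K.

T₂ ≈ 877.0 K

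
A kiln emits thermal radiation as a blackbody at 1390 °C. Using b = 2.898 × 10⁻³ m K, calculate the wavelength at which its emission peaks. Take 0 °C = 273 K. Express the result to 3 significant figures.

λ_max ≈ 1.74×10³ nm

T = 1390 °C + 273 = 1663 K.
Wien's displacement law: λ_max = b/T = (2.898×10⁻³ m·K)/(1663 K) = 1.743×10⁻⁶ m.
That is 1.74×10³ nm, in the infrared range.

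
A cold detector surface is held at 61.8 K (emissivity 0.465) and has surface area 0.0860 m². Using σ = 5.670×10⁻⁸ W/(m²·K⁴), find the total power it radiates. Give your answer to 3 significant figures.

P ≈ 0.0331 W

Area A = 0.0860 m².
P = εσAT⁴ = 0.465 × 5.670×10⁻⁸ × 0.0860 × (61.8)⁴ = 0.0331 W.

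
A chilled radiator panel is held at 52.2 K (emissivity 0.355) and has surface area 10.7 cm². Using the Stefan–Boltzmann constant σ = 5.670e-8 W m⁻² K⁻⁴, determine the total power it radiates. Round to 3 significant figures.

P ≈ 1.60×10⁻⁴ W

Area A = 10.7 cm² = 1.07×10⁻³ m².
P = εσAT⁴ = 0.355 × 5.670×10⁻⁸ × 1.07×10⁻³ × (52.2)⁴ = 1.60×10⁻⁴ W.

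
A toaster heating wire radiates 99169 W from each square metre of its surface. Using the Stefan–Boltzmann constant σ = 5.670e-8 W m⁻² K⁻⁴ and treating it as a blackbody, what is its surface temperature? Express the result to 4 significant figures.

I = σT⁴, so T = (I/σ)^(1/4) = (99169/(5.670×10⁻⁸))^(1/4) = 1150 K.

T ≈ 1150 K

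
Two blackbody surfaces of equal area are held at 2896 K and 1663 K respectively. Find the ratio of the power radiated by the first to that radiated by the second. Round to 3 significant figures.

P₁/P₂ ≈ 9.20

With equal areas, P₁/P₂ = (T₁/T₂)⁴ = (2896/1663)⁴ = 9.20.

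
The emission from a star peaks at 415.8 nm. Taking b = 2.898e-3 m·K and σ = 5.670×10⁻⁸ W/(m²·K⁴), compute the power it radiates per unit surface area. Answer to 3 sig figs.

Wien's law: T = b/λ_max = 2.898×10⁻³/4.158×10⁻⁷ = 6969.70 K.
Then I = σT⁴ = 5.670×10⁻⁸×(6969.70)⁴ = 1.34×10⁸ W/m².

I ≈ 1.34×10⁸ W/m²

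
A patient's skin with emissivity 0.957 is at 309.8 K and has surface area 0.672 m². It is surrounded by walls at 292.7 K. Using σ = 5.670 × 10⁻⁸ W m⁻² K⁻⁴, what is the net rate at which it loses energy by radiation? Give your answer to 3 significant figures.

Net loss ≈ 68.2 W

Area A = 0.672 m².
Net radiated power P_net = εσA(T⁴ − T₀⁴) = 0.957×5.670×10⁻⁸×0.672×(309.8⁴ − 292.7⁴).
T⁴ − T₀⁴ = 9.21140×10⁹ − 7.33991×10⁹ = 1.87149×10⁹ K⁴, so P_net = 68.2 W.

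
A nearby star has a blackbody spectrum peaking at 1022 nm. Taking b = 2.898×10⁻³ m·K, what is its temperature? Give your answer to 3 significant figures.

Wien's law gives T = b/λ_max = (2.898×10⁻³ m·K)/(1.022×10⁻⁶ m) = 2.84×10³ K.

T ≈ 2.84×10³ K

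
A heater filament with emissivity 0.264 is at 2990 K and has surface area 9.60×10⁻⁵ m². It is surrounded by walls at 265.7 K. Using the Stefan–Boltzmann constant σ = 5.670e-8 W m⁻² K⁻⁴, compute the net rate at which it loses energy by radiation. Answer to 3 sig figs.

Area A = 9.60×10⁻⁵ m².
Net radiated power P_net = εσA(T⁴ − T₀⁴) = 0.264×5.670×10⁻⁸×9.60×10⁻⁵×(2990⁴ − 265.7⁴).
T⁴ − T₀⁴ = 7.99254×10¹³ − 4.98386×10⁹ = 7.99204×10¹³ K⁴, so P_net = 115 W.

Net loss ≈ 115 W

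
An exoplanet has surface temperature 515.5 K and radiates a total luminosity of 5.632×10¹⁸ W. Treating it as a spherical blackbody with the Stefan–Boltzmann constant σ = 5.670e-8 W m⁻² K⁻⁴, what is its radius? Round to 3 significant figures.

R ≈ 1.06×10⁷ m

L = 4πR²σT⁴ ⇒ R = √(L/(4πσT⁴)).
σT⁴ = 4004.03 W/m², so R = √(5.632×10¹⁸/(4π×4004.03)) = 1.06×10⁷ m.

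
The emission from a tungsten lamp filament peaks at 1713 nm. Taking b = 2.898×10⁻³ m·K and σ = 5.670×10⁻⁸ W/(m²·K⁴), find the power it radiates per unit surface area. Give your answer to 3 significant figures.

I ≈ 4.64×10⁵ W/m²

Wien's law: T = b/λ_max = 2.898×10⁻³/1.713×10⁻⁶ = 1691.77 K.
Then I = σT⁴ = 5.670×10⁻⁸×(1691.77)⁴ = 4.64×10⁵ W/m².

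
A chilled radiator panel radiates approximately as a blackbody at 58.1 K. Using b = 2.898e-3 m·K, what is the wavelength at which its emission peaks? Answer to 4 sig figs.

λ_max ≈ 49.88 μm

Wien's displacement law: λ_max = b/T = (2.898×10⁻³ m·K)/(58.1 K) = 4.9880×10⁻⁵ m.
That is 49.88 μm, in the infrared range.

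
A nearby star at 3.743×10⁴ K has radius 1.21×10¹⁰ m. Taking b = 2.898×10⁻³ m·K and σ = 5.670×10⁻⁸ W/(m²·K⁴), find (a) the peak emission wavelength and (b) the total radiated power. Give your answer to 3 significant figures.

λ_max ≈ 77.4 nm; P ≈ 2.05×10³² W

(a) λ_max = b/T = 2.898×10⁻³/3.743×10⁴ = 7.742×10⁻⁸ m = 77.4 nm.
Surface area A = 4πR² = 4π(1.21×10¹⁰ m)² = 1.83984×10²¹ m².
(b) P = σAT⁴ = 5.670×10⁻⁸×1.83984×10²¹×(3.743×10⁴)⁴ = 2.05×10³² W.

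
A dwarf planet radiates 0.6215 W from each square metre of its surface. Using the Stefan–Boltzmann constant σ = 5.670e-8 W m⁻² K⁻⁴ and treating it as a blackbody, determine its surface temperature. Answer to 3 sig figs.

T ≈ 57.5 K

I = σT⁴, so T = (I/σ)^(1/4) = (0.6215/(5.670×10⁻⁸))^(1/4) = 57.5 K.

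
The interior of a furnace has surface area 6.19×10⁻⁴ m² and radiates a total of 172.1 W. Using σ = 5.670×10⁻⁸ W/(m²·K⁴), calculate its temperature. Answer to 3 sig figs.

Area A = 6.19×10⁻⁴ m².
P = σAT⁴ ⇒ T = (P/(σA))^(1/4) = (172.1/(5.670×10⁻⁸×6.19×10⁻⁴))^(1/4) = 1.49×10³ K.

T ≈ 1.49×10³ K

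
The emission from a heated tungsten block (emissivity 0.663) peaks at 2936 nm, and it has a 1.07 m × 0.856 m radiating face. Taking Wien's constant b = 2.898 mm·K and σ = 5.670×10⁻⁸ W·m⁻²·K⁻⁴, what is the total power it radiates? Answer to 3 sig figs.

P ≈ 3.27×10⁴ W

Wien's law: T = b/λ_max = 2.898×10⁻³/2.936×10⁻⁶ = 987.057 K.
Area A = 1.07 × 0.856 = 0.91592 m².
Then P = εσAT⁴ = 0.663×5.670×10⁻⁸×0.91592×(987.057)⁴ = 3.27×10⁴ W.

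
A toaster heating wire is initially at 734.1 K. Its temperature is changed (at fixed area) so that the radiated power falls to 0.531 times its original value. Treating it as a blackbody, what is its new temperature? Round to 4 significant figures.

T₂ ≈ 626.7 K

P ∝ T⁴, so T₂/T₁ = (P₂/P₁)^(1/4) = (0.531)^(1/4) = 0.853638.
T₂ = 734.1 × 0.853638 = 626.7 K.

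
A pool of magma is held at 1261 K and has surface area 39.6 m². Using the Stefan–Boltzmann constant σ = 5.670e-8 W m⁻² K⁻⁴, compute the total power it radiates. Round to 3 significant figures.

P ≈ 5.68×10⁶ W

Area A = 39.6 m².
P = σAT⁴ = 5.670×10⁻⁸ × 39.6 × (1261)⁴ = 5.68×10⁶ W.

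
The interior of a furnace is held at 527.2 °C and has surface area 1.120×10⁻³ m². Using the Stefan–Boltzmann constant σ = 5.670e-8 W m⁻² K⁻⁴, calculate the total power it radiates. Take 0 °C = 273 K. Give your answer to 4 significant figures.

P ≈ 26.04 W

T = 527.2 °C + 273 = 800.2 K.
Area A = 1.120×10⁻³ m².
P = σAT⁴ = 5.670×10⁻⁸ × 1.120×10⁻³ × (800.2)⁴ = 26.04 W.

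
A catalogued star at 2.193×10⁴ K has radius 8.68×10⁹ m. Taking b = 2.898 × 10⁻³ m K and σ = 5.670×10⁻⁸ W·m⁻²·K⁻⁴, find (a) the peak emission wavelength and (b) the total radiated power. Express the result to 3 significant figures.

λ_max ≈ 132 nm; P ≈ 1.24×10³¹ W

(a) λ_max = b/T = 2.898×10⁻³/2.193×10⁴ = 1.321×10⁻⁷ m = 132 nm.
Surface area A = 4πR² = 4π(8.68×10⁹ m)² = 9.46781×10²⁰ m².
(b) P = σAT⁴ = 5.670×10⁻⁸×9.46781×10²⁰×(2.193×10⁴)⁴ = 1.24×10³¹ W.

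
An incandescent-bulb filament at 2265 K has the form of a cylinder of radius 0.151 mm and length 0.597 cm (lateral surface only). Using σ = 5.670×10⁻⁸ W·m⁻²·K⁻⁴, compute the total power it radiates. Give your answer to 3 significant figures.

Lateral area A = 2πrL = 2π×1.51×10⁻⁴×5.97×10⁻³ = 5.66410×10⁻⁶ m².
P = σAT⁴ = 5.670×10⁻⁸ × 5.66410×10⁻⁶ × (2265)⁴ = 8.45 W.

P ≈ 8.45 W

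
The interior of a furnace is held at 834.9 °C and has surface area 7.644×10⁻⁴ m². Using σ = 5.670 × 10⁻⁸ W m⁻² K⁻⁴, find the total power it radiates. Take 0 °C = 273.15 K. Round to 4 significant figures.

T = 834.9 °C + 273.15 = 1108.05 K.
Area A = 7.644×10⁻⁴ m².
P = σAT⁴ = 5.670×10⁻⁸ × 7.644×10⁻⁴ × (1108.05)⁴ = 65.33 W.

P ≈ 65.33 W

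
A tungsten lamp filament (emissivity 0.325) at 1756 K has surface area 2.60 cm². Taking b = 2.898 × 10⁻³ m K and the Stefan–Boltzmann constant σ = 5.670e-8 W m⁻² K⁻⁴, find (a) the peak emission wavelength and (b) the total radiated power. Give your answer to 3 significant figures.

(a) λ_max = b/T = 2.898×10⁻³/1756 = 1.650×10⁻⁶ m = 1.65 μm.
Area A = 2.60 cm² = 2.60×10⁻⁴ m².
(b) P = εσAT⁴ = 0.325×5.670×10⁻⁸×2.60×10⁻⁴×(1756)⁴ = 45.6 W.

λ_max ≈ 1.65 μm; P ≈ 45.6 W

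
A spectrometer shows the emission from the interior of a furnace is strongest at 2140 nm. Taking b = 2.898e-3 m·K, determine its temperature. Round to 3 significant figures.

Wien's law gives T = b/λ_max = (2.898×10⁻³ m·K)/(2.140×10⁻⁶ m) = 1.35×10³ K.

T ≈ 1.35×10³ K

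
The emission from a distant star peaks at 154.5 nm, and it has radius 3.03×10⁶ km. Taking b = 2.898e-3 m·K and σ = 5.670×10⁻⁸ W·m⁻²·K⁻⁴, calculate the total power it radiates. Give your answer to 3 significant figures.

Wien's law: T = b/λ_max = 2.898×10⁻³/1.545×10⁻⁷ = 18757.3 K.
Surface area A = 4πR² = 4π(3.03×10⁹ m)² = 1.15371×10²⁰ m².
Then P = σAT⁴ = 5.670×10⁻⁸×1.15371×10²⁰×(18757.3)⁴ = 8.10×10²⁹ W.

P ≈ 8.10×10²⁹ W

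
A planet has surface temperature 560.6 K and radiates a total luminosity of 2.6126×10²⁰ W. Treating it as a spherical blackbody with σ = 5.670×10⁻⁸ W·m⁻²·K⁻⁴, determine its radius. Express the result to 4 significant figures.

R ≈ 6.093×10⁷ m

L = 4πR²σT⁴ ⇒ R = √(L/(4πσT⁴)).
σT⁴ = 5600.10 W/m², so R = √(2.6126×10²⁰/(4π×5600.10)) = 6.093×10⁷ m.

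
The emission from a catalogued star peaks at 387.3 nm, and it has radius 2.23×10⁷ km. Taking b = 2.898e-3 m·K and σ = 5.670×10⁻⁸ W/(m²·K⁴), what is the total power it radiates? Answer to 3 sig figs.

Wien's law: T = b/λ_max = 2.898×10⁻³/3.873×10⁻⁷ = 7482.57 K.
Surface area A = 4πR² = 4π(2.23×10¹⁰ m)² = 6.24913×10²¹ m².
Then P = σAT⁴ = 5.670×10⁻⁸×6.24913×10²¹×(7482.57)⁴ = 1.11×10³⁰ W.

P ≈ 1.11×10³⁰ W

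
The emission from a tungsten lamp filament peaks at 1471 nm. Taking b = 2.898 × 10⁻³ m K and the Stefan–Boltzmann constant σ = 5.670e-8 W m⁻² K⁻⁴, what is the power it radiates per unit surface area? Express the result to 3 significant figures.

Wien's law: T = b/λ_max = 2.898×10⁻³/1.471×10⁻⁶ = 1970.09 K.
Then I = σT⁴ = 5.670×10⁻⁸×(1970.09)⁴ = 8.54×10⁵ W/m².

I ≈ 8.54×10⁵ W/m²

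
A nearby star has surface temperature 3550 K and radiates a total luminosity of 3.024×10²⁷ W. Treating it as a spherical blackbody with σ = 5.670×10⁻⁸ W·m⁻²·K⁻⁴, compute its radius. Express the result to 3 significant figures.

R ≈ 5.17×10⁹ m

L = 4πR²σT⁴ ⇒ R = √(L/(4πσT⁴)).
σT⁴ = 9.00526×10⁶ W/m², so R = √(3.024×10²⁷/(4π×9.00526×10⁶)) = 5.17×10⁹ m.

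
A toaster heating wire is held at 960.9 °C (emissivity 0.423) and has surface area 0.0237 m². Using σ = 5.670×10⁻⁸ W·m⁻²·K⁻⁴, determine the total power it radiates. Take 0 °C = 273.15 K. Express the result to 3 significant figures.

T = 960.9 °C + 273.15 = 1234.05 K.
Area A = 0.0237 m².
P = εσAT⁴ = 0.423 × 5.670×10⁻⁸ × 0.0237 × (1234.05)⁴ = 1.32×10³ W.

P ≈ 1.32×10³ W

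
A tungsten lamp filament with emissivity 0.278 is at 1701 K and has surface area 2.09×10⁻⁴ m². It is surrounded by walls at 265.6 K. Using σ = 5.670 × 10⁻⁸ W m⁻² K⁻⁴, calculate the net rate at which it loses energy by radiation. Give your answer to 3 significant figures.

Area A = 2.09×10⁻⁴ m².
Net radiated power P_net = εσA(T⁴ − T₀⁴) = 0.278×5.670×10⁻⁸×2.09×10⁻⁴×(1701⁴ − 265.6⁴).
T⁴ − T₀⁴ = 8.37177×10¹² − 4.97637×10⁹ = 8.36679×10¹² K⁴, so P_net = 27.6 W.

Net loss ≈ 27.6 W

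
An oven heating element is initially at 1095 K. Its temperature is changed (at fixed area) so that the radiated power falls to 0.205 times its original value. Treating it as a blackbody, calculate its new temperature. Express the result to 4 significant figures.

T₂ ≈ 736.8 K

P ∝ T⁴, so T₂/T₁ = (P₂/P₁)^(1/4) = (0.205)^(1/4) = 0.672881.
T₂ = 1095 × 0.672881 = 736.8 K.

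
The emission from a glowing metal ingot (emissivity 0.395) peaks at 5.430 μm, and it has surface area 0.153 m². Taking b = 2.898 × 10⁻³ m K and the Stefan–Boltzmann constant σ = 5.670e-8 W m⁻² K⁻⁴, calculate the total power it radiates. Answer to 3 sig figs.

Wien's law: T = b/λ_max = 2.898×10⁻³/5.430×10⁻⁶ = 533.702 K.
Area A = 0.153 m².
Then P = εσAT⁴ = 0.395×5.670×10⁻⁸×0.153×(533.702)⁴ = 278 W.

P ≈ 278 W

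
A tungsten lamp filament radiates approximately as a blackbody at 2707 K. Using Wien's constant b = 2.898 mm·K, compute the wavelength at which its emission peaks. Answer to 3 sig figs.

λ_max ≈ 1.07×10³ nm

Wien's displacement law: λ_max = b/T = (2.898×10⁻³ m·K)/(2707 K) = 1.071×10⁻⁶ m.
That is 1.07×10³ nm, in the infrared range.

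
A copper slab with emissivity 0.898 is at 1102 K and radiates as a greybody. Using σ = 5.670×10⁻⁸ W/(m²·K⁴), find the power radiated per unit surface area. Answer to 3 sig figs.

I ≈ 7.51×10⁴ W/m²

Stefan–Boltzmann: I = εσT⁴ = 0.898 × 5.670×10⁻⁸ × (1102)⁴ = 7.51×10⁴ W/m².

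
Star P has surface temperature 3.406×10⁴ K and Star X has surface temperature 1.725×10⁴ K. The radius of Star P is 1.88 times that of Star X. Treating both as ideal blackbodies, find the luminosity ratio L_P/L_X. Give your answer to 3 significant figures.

L_P/L_X ≈ 53.7

L ∝ R²T⁴, so L_P/L_X = (R_P/R_X)²(T_P/T_X)⁴ = (1.88)² × (3.406×10⁴/1.725×10⁴)⁴ = 3.5344 × 15.1993 = 53.7.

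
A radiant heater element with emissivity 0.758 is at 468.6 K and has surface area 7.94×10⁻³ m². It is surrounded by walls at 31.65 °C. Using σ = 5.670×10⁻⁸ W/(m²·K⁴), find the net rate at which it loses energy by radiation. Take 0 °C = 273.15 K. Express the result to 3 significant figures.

Net loss ≈ 13.5 W

Surroundings: T = 31.65 °C + 273.15 = 304.80 K.
Area A = 7.94×10⁻³ m².
Net radiated power P_net = εσA(T⁴ − T₀⁴) = 0.758×5.670×10⁻⁸×7.94×10⁻³×(468.6⁴ − 304.80⁴).
T⁴ − T₀⁴ = 4.82180×10¹⁰ − 8.63097×10⁹ = 3.95870×10¹⁰ K⁴, so P_net = 13.5 W.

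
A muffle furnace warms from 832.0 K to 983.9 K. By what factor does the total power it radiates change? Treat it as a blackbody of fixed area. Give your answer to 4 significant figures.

P ∝ T⁴, so P₂/P₁ = (T₂/T₁)⁴ = (983.9/832.0)⁴ = (1.18257)⁴ = 1.956.

P₂/P₁ ≈ 1.956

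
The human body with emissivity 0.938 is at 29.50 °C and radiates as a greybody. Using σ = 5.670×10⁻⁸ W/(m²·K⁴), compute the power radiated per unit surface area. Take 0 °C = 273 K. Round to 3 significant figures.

I ≈ 445 W/m²

T = 29.50 °C + 273 = 302.50 K.
Stefan–Boltzmann: I = εσT⁴ = 0.938 × 5.670×10⁻⁸ × (302.50)⁴ = 445 W/m².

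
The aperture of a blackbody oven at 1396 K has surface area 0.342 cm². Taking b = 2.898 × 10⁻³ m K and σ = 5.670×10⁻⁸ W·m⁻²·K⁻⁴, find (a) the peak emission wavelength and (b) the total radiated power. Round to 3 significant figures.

(a) λ_max = b/T = 2.898×10⁻³/1396 = 2.076×10⁻⁶ m = 2.08×10³ nm.
Area A = 0.342 cm² = 3.42×10⁻⁵ m².
(b) P = σAT⁴ = 5.670×10⁻⁸×3.42×10⁻⁵×(1396)⁴ = 7.36 W.

λ_max ≈ 2.08×10³ nm; P ≈ 7.36 W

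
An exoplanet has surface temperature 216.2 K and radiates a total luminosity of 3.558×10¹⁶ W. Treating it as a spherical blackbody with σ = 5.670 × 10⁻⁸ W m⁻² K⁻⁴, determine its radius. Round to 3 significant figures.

L = 4πR²σT⁴ ⇒ R = √(L/(4πσT⁴)).
σT⁴ = 123.881 W/m², so R = √(3.558×10¹⁶/(4π×123.881)) = 4.78×10⁶ m.

R ≈ 4.78×10⁶ m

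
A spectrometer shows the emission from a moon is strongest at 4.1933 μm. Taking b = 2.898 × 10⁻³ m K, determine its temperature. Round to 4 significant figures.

Wien's law gives T = b/λ_max = (2.898×10⁻³ m·K)/(4.1933×10⁻⁶ m) = 691.1 K.

T ≈ 691.1 K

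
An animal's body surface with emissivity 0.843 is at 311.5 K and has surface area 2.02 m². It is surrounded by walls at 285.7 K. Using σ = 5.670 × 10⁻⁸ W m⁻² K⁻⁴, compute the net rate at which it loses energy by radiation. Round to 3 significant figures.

Net loss ≈ 266 W

Area A = 2.02 m².
Net radiated power P_net = εσA(T⁴ − T₀⁴) = 0.843×5.670×10⁻⁸×2.02×(311.5⁴ − 285.7⁴).
T⁴ − T₀⁴ = 9.41526×10⁹ − 6.66256×10⁹ = 2.75270×10⁹ K⁴, so P_net = 266 W.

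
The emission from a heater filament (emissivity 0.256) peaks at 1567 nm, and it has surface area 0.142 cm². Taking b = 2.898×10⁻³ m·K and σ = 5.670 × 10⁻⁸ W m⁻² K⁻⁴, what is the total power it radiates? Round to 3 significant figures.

P ≈ 2.41 W

Wien's law: T = b/λ_max = 2.898×10⁻³/1.567×10⁻⁶ = 1849.39 K.
Area A = 0.142 cm² = 1.42×10⁻⁵ m².
Then P = εσAT⁴ = 0.256×5.670×10⁻⁸×1.42×10⁻⁵×(1849.39)⁴ = 2.41 W.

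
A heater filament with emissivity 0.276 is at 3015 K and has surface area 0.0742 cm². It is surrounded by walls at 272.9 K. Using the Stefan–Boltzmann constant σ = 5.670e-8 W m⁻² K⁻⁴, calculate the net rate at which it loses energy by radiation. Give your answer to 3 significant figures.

Net loss ≈ 9.59 W

Area A = 0.0742 cm² = 7.42×10⁻⁶ m².
Net radiated power P_net = εσA(T⁴ − T₀⁴) = 0.276×5.670×10⁻⁸×7.42×10⁻⁶×(3015⁴ − 272.9⁴).
T⁴ − T₀⁴ = 8.26322×10¹³ − 5.54644×10⁹ = 8.26267×10¹³ K⁴, so P_net = 9.59 W.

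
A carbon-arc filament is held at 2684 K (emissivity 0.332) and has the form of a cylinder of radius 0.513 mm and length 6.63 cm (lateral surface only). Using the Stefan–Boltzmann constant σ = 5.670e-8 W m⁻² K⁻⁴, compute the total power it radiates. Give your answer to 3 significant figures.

P ≈ 209 W

Lateral area A = 2πrL = 2π×5.13×10⁻⁴×0.0663 = 2.13703×10⁻⁴ m².
P = εσAT⁴ = 0.332 × 5.670×10⁻⁸ × 2.13703×10⁻⁴ × (2684)⁴ = 209 W.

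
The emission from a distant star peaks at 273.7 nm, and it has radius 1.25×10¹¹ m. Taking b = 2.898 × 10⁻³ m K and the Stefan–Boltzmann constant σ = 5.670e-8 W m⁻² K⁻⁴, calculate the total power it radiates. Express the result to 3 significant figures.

Wien's law: T = b/λ_max = 2.898×10⁻³/2.737×10⁻⁷ = 10588.2 K.
Surface area A = 4πR² = 4π(1.25×10¹¹ m)² = 1.96350×10²³ m².
Then P = σAT⁴ = 5.670×10⁻⁸×1.96350×10²³×(10588.2)⁴ = 1.40×10³² W.

P ≈ 1.40×10³² W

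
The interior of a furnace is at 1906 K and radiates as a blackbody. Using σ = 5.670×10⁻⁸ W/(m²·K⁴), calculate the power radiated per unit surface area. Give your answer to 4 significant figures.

Stefan–Boltzmann: I = σT⁴ = 5.670×10⁻⁸ × (1906)⁴ = 7.483×10⁵ W/m².

I ≈ 7.483×10⁵ W/m²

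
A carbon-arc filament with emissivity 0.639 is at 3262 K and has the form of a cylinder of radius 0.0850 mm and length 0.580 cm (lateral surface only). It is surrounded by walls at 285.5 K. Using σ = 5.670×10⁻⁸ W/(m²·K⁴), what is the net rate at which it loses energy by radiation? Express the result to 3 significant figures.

Net loss ≈ 12.7 W

Lateral area A = 2πrL = 2π×8.50×10⁻⁵×5.80×10⁻³ = 3.09761×10⁻⁶ m².
Net radiated power P_net = εσA(T⁴ − T₀⁴) = 0.639×5.670×10⁻⁸×3.09761×10⁻⁶×(3262⁴ − 285.5⁴).
T⁴ − T₀⁴ = 1.13223×10¹⁴ − 6.64392×10⁹ = 1.13216×10¹⁴ K⁴, so P_net = 12.7 W.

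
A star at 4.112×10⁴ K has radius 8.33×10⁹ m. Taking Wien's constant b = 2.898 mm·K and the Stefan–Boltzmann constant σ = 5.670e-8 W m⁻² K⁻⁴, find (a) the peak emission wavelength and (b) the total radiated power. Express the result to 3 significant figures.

λ_max ≈ 70.5 nm; P ≈ 1.41×10³² W

(a) λ_max = b/T = 2.898×10⁻³/4.112×10⁴ = 7.048×10⁻⁸ m = 70.5 nm.
Surface area A = 4πR² = 4π(8.33×10⁹ m)² = 8.71967×10²⁰ m².
(b) P = σAT⁴ = 5.670×10⁻⁸×8.71967×10²⁰×(4.112×10⁴)⁴ = 1.41×10³² W.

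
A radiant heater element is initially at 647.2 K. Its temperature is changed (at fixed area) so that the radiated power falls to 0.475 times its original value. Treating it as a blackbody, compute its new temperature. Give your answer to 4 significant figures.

T₂ ≈ 537.3 K

P ∝ T⁴, so T₂/T₁ = (P₂/P₁)^(1/4) = (0.475)^(1/4) = 0.830182.
T₂ = 647.2 × 0.830182 = 537.3 K.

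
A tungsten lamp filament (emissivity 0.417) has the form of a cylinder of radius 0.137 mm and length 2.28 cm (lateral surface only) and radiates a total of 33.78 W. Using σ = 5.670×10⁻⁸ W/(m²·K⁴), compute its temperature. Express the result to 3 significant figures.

T ≈ 2.92×10³ K

Lateral area A = 2πrL = 2π×1.37×10⁻⁴×0.0228 = 1.96262×10⁻⁵ m².
P = εσAT⁴ ⇒ T = (P/(εσA))^(1/4) = (33.78/(0.417×5.670×10⁻⁸×1.96262×10⁻⁵))^(1/4) = 2.92×10³ K.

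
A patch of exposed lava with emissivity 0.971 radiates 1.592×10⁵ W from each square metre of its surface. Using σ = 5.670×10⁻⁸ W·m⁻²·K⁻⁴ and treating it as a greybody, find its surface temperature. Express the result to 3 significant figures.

T ≈ 1.30×10³ K

I = εσT⁴, so T = (I/εσ)^(1/4) = (1.592×10⁵/(0.971×5.670×10⁻⁸))^(1/4) = 1.30×10³ K.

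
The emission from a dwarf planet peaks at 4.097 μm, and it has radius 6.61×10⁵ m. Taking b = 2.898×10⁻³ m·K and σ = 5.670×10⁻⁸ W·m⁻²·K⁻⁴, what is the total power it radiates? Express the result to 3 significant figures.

P ≈ 7.79×10¹⁶ W

Wien's law: T = b/λ_max = 2.898×10⁻³/4.097×10⁻⁶ = 707.347 K.
Surface area A = 4πR² = 4π(6.61×10⁵ m)² = 5.49051×10¹² m².
Then P = σAT⁴ = 5.670×10⁻⁸×5.49051×10¹²×(707.347)⁴ = 7.79×10¹⁶ W.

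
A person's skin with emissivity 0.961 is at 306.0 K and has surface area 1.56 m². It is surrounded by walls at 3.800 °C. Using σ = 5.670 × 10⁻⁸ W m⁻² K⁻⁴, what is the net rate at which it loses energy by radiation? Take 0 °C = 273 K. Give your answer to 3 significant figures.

Net loss ≈ 246 W

Surroundings: T = 3.800 °C + 273 = 276.800 K.
Area A = 1.56 m².
Net radiated power P_net = εσA(T⁴ − T₀⁴) = 0.961×5.670×10⁻⁸×1.56×(306.0⁴ − 276.800⁴).
T⁴ − T₀⁴ = 8.76770×10⁹ − 5.87035×10⁹ = 2.89735×10⁹ K⁴, so P_net = 246 W.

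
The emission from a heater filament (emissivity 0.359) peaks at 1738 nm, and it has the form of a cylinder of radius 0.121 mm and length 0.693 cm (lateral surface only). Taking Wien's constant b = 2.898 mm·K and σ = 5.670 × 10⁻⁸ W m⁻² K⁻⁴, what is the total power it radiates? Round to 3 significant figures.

Wien's law: T = b/λ_max = 2.898×10⁻³/1.738×10⁻⁶ = 1667.43 K.
Lateral area A = 2πrL = 2π×1.21×10⁻⁴×6.93×10⁻³ = 5.26864×10⁻⁶ m².
Then P = εσAT⁴ = 0.359×5.670×10⁻⁸×5.26864×10⁻⁶×(1667.43)⁴ = 0.829 W.

P ≈ 0.829 W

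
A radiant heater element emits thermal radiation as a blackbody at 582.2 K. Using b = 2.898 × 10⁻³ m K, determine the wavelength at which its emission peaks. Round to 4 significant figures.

λ_max ≈ 4.978 μm

Wien's displacement law: λ_max = b/T = (2.898×10⁻³ m·K)/(582.2 K) = 4.9777×10⁻⁶ m.
That is 4.978 μm, in the infrared range.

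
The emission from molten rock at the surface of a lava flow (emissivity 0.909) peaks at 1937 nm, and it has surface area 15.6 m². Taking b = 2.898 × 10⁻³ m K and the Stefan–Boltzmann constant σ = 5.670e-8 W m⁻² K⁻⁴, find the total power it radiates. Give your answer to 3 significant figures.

Wien's law: T = b/λ_max = 2.898×10⁻³/1.937×10⁻⁶ = 1496.13 K.
Area A = 15.6 m².
Then P = εσAT⁴ = 0.909×5.670×10⁻⁸×15.6×(1496.13)⁴ = 4.03×10⁶ W.

P ≈ 4.03×10⁶ W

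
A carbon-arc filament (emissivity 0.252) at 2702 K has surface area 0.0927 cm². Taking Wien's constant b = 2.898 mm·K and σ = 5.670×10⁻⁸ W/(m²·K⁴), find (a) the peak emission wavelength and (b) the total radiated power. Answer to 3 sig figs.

λ_max ≈ 1.07×10³ nm; P ≈ 7.06 W

(a) λ_max = b/T = 2.898×10⁻³/2702 = 1.073×10⁻⁶ m = 1.07×10³ nm.
Area A = 0.0927 cm² = 9.27×10⁻⁶ m².
(b) P = εσAT⁴ = 0.252×5.670×10⁻⁸×9.27×10⁻⁶×(2702)⁴ = 7.06 W.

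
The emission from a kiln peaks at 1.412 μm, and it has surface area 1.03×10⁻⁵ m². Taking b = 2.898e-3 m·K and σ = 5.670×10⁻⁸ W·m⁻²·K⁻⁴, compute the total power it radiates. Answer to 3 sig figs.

P ≈ 10.4 W

Wien's law: T = b/λ_max = 2.898×10⁻³/1.412×10⁻⁶ = 2052.41 K.
Area A = 1.03×10⁻⁵ m².
Then P = σAT⁴ = 5.670×10⁻⁸×1.03×10⁻⁵×(2052.41)⁴ = 10.4 W.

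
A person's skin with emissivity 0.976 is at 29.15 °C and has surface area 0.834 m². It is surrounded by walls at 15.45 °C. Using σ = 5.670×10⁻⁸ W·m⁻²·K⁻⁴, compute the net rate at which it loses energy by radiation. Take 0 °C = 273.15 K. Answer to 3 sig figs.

Net loss ≈ 65.3 W

T = 29.15 °C + 273.15 = 302.30 K.
Surroundings: T = 15.45 °C + 273.15 = 288.60 K.
Area A = 0.834 m².
Net radiated power P_net = εσA(T⁴ − T₀⁴) = 0.976×5.670×10⁻⁸×0.834×(302.30⁴ − 288.60⁴).
T⁴ − T₀⁴ = 8.35127×10⁹ − 6.93722×10⁹ = 1.41405×10⁹ K⁴, so P_net = 65.3 W.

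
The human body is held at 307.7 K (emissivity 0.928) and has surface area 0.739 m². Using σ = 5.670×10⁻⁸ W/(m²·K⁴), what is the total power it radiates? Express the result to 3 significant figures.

Area A = 0.739 m².
P = εσAT⁴ = 0.928 × 5.670×10⁻⁸ × 0.739 × (307.7)⁴ = 349 W.

P ≈ 349 W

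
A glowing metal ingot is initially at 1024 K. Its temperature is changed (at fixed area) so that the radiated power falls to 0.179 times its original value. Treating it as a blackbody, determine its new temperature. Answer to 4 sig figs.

P ∝ T⁴, so T₂/T₁ = (P₂/P₁)^(1/4) = (0.179)^(1/4) = 0.650449.
T₂ = 1024 × 0.650449 = 666.1 K.

T₂ ≈ 666.1 K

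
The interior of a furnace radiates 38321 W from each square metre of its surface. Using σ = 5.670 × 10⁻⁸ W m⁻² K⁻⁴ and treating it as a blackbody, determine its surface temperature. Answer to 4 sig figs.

I = σT⁴, so T = (I/σ)^(1/4) = (38321/(5.670×10⁻⁸))^(1/4) = 906.7 K.

T ≈ 906.7 K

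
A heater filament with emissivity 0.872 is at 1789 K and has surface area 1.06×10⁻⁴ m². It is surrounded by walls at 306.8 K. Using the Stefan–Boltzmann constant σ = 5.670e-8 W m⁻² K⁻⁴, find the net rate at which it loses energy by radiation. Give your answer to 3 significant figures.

Area A = 1.06×10⁻⁴ m².
Net radiated power P_net = εσA(T⁴ − T₀⁴) = 0.872×5.670×10⁻⁸×1.06×10⁻⁴×(1789⁴ − 306.8⁴).
T⁴ − T₀⁴ = 1.02433×10¹³ − 8.85975×10⁹ = 1.02344×10¹³ K⁴, so P_net = 53.6 W.

Net loss ≈ 53.6 W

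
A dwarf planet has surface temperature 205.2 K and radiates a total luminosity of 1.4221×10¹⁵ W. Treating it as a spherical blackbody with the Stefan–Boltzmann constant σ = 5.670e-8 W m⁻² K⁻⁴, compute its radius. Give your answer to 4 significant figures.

L = 4πR²σT⁴ ⇒ R = √(L/(4πσT⁴)).
σT⁴ = 100.529 W/m², so R = √(1.4221×10¹⁵/(4π×100.529)) = 1.061×10⁶ m.

R ≈ 1.061×10⁶ m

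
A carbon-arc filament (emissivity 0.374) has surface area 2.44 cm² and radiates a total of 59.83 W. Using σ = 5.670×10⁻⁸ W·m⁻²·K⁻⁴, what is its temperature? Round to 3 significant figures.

Area A = 2.44 cm² = 2.44×10⁻⁴ m².
P = εσAT⁴ ⇒ T = (P/(εσA))^(1/4) = (59.83/(0.374×5.670×10⁻⁸×2.44×10⁻⁴))^(1/4) = 1.84×10³ K.

T ≈ 1.84×10³ K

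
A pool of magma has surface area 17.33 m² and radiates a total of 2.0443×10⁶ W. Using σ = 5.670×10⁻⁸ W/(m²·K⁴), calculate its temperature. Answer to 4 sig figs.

T ≈ 1201 K

Area A = 17.33 m².
P = σAT⁴ ⇒ T = (P/(σA))^(1/4) = (2.0443×10⁶/(5.670×10⁻⁸×17.33))^(1/4) = 1201 K.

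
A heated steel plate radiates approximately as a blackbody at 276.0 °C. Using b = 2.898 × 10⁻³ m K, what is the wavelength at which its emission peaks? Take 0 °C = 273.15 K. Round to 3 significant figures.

T = 276.0 °C + 273.15 = 549.15 K.
Wien's displacement law: λ_max = b/T = (2.898×10⁻³ m·K)/(549.15 K) = 5.277×10⁻⁶ m.
That is 5.28 μm, in the infrared range.

λ_max ≈ 5.28 μm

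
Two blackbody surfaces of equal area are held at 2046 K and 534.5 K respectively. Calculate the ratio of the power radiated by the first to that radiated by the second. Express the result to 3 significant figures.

With equal areas, P₁/P₂ = (T₁/T₂)⁴ = (2046/534.5)⁴ = 215.

P₁/P₂ ≈ 215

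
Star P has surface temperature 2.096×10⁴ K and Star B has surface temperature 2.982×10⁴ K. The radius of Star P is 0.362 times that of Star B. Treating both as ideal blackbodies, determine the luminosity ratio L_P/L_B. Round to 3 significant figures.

L_P/L_B ≈ 0.0320

L ∝ R²T⁴, so L_P/L_B = (R_P/R_B)²(T_P/T_B)⁴ = (0.362)² × (2.096×10⁴/2.982×10⁴)⁴ = 0.131044 × 0.244081 = 0.0320.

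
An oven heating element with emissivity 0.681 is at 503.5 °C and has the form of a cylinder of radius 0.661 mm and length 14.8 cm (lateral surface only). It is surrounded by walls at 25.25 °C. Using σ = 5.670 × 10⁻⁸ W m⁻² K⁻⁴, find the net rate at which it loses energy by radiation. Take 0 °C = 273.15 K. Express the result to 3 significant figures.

T = 503.5 °C + 273.15 = 776.65 K.
Surroundings: T = 25.25 °C + 273.15 = 298.40 K.
Lateral area A = 2πrL = 2π×6.61×10⁻⁴×0.148 = 6.14671×10⁻⁴ m².
Net radiated power P_net = εσA(T⁴ − T₀⁴) = 0.681×5.670×10⁻⁸×6.14671×10⁻⁴×(776.65⁴ − 298.40⁴).
T⁴ − T₀⁴ = 3.63832×10¹¹ − 7.92858×10⁹ = 3.55903×10¹¹ K⁴, so P_net = 8.45 W.

Net loss ≈ 8.45 W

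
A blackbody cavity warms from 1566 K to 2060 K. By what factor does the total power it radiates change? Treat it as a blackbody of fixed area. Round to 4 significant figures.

P ∝ T⁴, so P₂/P₁ = (T₂/T₁)⁴ = (2060/1566)⁴ = (1.31545)⁴ = 2.994.

P₂/P₁ ≈ 2.994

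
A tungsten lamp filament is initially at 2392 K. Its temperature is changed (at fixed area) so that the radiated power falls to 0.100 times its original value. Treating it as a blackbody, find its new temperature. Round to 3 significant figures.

P ∝ T⁴, so T₂/T₁ = (P₂/P₁)^(1/4) = (0.100)^(1/4) = 0.562341.
T₂ = 2392 × 0.562341 = 1.35×10³ K.

T₂ ≈ 1.35×10³ K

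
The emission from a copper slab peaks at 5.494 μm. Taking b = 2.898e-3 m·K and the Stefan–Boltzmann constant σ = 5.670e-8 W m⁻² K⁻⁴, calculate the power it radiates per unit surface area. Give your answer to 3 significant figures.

I ≈ 4.39×10³ W/m²

Wien's law: T = b/λ_max = 2.898×10⁻³/5.494×10⁻⁶ = 527.485 K.
Then I = σT⁴ = 5.670×10⁻⁸×(527.485)⁴ = 4.39×10³ W/m².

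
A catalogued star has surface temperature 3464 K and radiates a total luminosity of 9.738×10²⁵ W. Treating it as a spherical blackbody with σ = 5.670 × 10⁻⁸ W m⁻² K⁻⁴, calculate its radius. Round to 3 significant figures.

R ≈ 9.74×10⁸ m

L = 4πR²σT⁴ ⇒ R = √(L/(4πσT⁴)).
σT⁴ = 8.16384×10⁶ W/m², so R = √(9.738×10²⁵/(4π×8.16384×10⁶)) = 9.74×10⁸ m.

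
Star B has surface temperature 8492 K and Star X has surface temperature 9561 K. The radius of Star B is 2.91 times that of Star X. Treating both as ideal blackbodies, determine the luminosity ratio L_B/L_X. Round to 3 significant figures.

L_B/L_X ≈ 5.27

L ∝ R²T⁴, so L_B/L_X = (R_B/R_X)²(T_B/T_X)⁴ = (2.91)² × (8492/9561)⁴ = 8.4681 × 0.622339 = 5.27.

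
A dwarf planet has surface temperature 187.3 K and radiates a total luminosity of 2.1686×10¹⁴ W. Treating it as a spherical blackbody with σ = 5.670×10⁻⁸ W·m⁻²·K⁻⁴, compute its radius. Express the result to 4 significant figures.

L = 4πR²σT⁴ ⇒ R = √(L/(4πσT⁴)).
σT⁴ = 69.7805 W/m², so R = √(2.1686×10¹⁴/(4π×69.7805)) = 4.973×10⁵ m.

R ≈ 4.973×10⁵ m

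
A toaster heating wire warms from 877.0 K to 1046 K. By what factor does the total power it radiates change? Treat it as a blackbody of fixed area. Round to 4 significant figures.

P ∝ T⁴, so P₂/P₁ = (T₂/T₁)⁴ = (1046/877.0)⁴ = (1.19270)⁴ = 2.024.

P₂/P₁ ≈ 2.024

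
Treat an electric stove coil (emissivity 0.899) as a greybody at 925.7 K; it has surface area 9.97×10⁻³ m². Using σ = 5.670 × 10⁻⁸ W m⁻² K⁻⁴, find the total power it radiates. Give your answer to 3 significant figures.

P ≈ 373 W

Area A = 9.97×10⁻³ m².
P = εσAT⁴ = 0.899 × 5.670×10⁻⁸ × 9.97×10⁻³ × (925.7)⁴ = 373 W.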